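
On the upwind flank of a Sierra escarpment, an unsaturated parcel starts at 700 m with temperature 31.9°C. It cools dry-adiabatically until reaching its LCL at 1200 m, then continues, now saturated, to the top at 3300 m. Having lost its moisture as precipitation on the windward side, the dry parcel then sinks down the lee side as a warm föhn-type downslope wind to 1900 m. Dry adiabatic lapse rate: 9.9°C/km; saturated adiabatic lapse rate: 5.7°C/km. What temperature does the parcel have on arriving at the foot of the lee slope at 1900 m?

28.84°C

From 700 m to 1200 m (dry): cools by 9.9 × 0.5 = 4.95°C, giving 26.95°C.
From 1200 m to 3300 m (saturated): cools by 5.7 × 2.1 = 11.97°C, giving 14.98°C.
From 3300 m to 1900 m (dry descent): warms by 9.9 × 1.4 = 13.86°C, giving 28.84°C.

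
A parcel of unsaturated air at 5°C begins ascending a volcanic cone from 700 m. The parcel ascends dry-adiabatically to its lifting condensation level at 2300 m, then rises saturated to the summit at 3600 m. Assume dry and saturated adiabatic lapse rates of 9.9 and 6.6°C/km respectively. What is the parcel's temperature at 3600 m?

-19.42°C

700 → 2300 m (dry, 9.9°C/km): ΔT = -9.9 × 1.6 = -15.84°C → T = -10.84°C
2300 → 3600 m (saturated, 6.6°C/km): ΔT = -6.6 × 1.3 = -8.58°C → T = -19.42°C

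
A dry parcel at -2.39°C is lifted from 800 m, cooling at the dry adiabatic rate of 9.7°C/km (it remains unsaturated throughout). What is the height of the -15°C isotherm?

2100 m

Height above start = (-2.39 − (-15)) / 9.7 = 1.3 km
Altitude = 800 m + 1300 m = 2100 m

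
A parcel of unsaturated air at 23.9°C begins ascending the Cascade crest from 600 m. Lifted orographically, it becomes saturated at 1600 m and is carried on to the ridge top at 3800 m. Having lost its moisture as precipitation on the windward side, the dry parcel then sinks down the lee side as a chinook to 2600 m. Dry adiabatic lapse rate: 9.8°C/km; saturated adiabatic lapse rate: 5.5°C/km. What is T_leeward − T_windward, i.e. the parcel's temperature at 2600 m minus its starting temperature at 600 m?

600–1600 m, dry: Δz = 1 km ⇒ ΔT = -9.8°C; T = 14.1°C
1600–3800 m, saturated: Δz = 2.2 km ⇒ ΔT = -12.1°C; T = 2°C
3800–2600 m, dry descent: Δz = 1.2 km ⇒ ΔT = +11.76°C; T = 13.76°C
Net change vs windward start: 13.76 − 23.9 = -10.14°C

-10.14°C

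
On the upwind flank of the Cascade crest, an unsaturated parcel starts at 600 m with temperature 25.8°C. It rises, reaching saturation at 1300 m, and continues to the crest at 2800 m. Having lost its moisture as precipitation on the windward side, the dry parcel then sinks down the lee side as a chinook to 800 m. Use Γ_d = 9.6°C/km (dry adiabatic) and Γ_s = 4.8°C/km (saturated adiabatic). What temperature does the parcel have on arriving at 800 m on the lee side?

31.08°C

Dry to 1300 m: -9.6 × 0.7 km = -6.72°C, so T = 19.08°C.
Saturated to 2800 m: -4.8 × 1.5 km = -7.2°C, so T = 11.88°C.
Dry descent to 800 m: +9.6 × 2 km = +19.2°C, so T = 31.08°C.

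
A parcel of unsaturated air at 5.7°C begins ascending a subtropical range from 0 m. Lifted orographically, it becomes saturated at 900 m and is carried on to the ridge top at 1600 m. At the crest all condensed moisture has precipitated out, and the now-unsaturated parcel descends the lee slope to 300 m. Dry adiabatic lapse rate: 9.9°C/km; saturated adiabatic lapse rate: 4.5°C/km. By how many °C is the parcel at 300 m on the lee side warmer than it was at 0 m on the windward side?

Dry to 900 m: -9.9 × 0.9 km = -8.91°C, so T = -3.21°C.
Saturated to 1600 m: -4.5 × 0.7 km = -3.15°C, so T = -6.36°C.
Dry descent to 300 m: +9.9 × 1.3 km = +12.87°C, so T = 6.51°C.
Net change vs windward start: 6.51 − 5.7 = +0.81°C

+0.81°C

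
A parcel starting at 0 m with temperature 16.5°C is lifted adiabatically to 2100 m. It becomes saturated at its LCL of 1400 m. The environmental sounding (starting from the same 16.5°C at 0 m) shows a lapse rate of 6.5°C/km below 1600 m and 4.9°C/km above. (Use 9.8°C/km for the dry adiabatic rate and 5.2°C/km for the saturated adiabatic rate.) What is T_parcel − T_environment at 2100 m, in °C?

Parcel:
  0 → 1400 m (dry, 9.8°C/km): ΔT = -9.8 × 1.4 = -13.72°C → T = 2.78°C
  1400 → 2100 m (saturated, 5.2°C/km): ΔT = -5.2 × 0.7 = -3.64°C → T = -0.86°C
Environment:
  0 → 1600 m (environment, lower layer, 6.5°C/km): ΔT = -6.5 × 1.6 = -10.4°C → T = 6.1°C
  1600 → 2100 m (environment, upper layer, 4.9°C/km): ΔT = -4.9 × 0.5 = -2.45°C → T = 3.65°C
T_parcel − T_env = -0.86 − 3.65 = -4.51°C

-4.51°C (parcel cooler than environment)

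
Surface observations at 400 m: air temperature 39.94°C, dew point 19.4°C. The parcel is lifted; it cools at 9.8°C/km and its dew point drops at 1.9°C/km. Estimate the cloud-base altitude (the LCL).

3000 m

T and T_d converge at 9.8 − 1.9 = 7.9°C per km
Height above start = (39.94 − 19.4) / 7.9 = 2.6 km
LCL altitude = 400 m + 2600 m = 3000 m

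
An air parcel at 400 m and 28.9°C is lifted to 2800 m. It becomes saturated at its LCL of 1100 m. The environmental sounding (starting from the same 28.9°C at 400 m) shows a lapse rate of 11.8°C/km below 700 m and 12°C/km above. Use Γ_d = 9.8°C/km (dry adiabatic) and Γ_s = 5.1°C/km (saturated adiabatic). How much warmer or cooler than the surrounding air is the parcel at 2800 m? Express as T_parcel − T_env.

+13.21°C (parcel warmer than environment)

Parcel:
  400 → 1100 m (dry, 9.8°C/km): ΔT = -9.8 × 0.7 = -6.86°C → T = 22.04°C
  1100 → 2800 m (saturated, 5.1°C/km): ΔT = -5.1 × 1.7 = -8.67°C → T = 13.37°C
Environment:
  400 → 700 m (environment, lower layer, 11.8°C/km): ΔT = -11.8 × 0.3 = -3.54°C → T = 25.36°C
  700 → 2800 m (environment, upper layer, 12°C/km): ΔT = -12 × 2.1 = -25.2°C → T = 0.16°C
T_parcel − T_env = 13.37 − 0.16 = +13.21°C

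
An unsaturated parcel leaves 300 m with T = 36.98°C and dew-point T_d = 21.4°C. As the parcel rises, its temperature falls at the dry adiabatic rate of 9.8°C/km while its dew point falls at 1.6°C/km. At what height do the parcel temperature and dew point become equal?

T and T_d converge at 9.8 − 1.6 = 8.2°C per km
Height above start = (36.98 − 21.4) / 8.2 = 1.9 km
LCL altitude = 300 m + 1900 m = 2200 m

2200 m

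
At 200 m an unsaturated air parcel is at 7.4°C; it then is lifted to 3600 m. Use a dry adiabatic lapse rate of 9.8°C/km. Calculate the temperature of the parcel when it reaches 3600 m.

Dry adiabatic to 3600 m: -9.8 × 3.4 km = -33.32°C, so T = -25.92°C.

-25.92°C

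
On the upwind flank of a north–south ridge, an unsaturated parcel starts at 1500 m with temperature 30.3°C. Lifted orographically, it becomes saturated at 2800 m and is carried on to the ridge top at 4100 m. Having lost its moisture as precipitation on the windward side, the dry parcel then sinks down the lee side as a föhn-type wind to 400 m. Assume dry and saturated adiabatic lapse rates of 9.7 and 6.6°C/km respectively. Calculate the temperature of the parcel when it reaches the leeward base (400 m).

From 1500 m to 2800 m (dry): cools by 9.7 × 1.3 = 12.61°C, giving 17.69°C.
From 2800 m to 4100 m (saturated): cools by 6.6 × 1.3 = 8.58°C, giving 9.11°C.
From 4100 m to 400 m (dry descent): warms by 9.7 × 3.7 = 35.89°C, giving 45°C.

45°C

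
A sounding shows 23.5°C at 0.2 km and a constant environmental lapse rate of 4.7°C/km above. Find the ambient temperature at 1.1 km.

200–1100 m, environmental: Δz = 0.9 km ⇒ ΔT = -4.23°C; T = 19.27°C

19.27°C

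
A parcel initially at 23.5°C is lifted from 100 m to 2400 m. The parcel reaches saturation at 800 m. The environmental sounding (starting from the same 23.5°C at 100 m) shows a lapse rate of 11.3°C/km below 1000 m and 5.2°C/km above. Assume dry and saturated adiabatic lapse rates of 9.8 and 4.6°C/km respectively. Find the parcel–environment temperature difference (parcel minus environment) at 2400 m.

Parcel:
  100 → 800 m (dry, 9.8°C/km): ΔT = -9.8 × 0.7 = -6.86°C → T = 16.64°C
  800 → 2400 m (saturated, 4.6°C/km): ΔT = -4.6 × 1.6 = -7.36°C → T = 9.28°C
Environment:
  100 → 1000 m (environment, lower layer, 11.3°C/km): ΔT = -11.3 × 0.9 = -10.17°C → T = 13.33°C
  1000 → 2400 m (environment, upper layer, 5.2°C/km): ΔT = -5.2 × 1.4 = -7.28°C → T = 6.05°C
T_parcel − T_env = 9.28 − 6.05 = +3.23°C

+3.23°C (parcel warmer than environment)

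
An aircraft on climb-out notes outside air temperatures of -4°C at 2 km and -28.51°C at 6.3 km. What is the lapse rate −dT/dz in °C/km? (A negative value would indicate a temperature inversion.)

5.7°C/km

Γ = −ΔT/Δz = (-4 − (-28.51)) / (6300 − 2000) m
  = 24.51°C / 4.3 km = 5.7°C/km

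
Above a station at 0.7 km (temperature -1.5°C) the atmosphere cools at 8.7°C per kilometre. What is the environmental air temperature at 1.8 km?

700–1800 m, environmental: Δz = 1.1 km ⇒ ΔT = -9.57°C; T = -11.07°C

-11.07°C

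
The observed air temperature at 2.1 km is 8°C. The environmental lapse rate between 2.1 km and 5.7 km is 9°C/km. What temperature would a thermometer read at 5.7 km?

From 2100 m to 5700 m (environmental): cools by 9 × 3.6 = 32.4°C, giving -24.4°C.

-24.4°C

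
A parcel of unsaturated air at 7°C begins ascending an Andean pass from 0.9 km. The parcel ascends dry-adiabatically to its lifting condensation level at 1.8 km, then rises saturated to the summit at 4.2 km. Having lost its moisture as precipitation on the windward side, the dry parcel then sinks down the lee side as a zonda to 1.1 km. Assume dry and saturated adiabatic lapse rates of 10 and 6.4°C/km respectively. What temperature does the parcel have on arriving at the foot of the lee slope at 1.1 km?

Dry to 1800 m: -10 × 0.9 km = -9°C, so T = -2°C.
Saturated to 4200 m: -6.4 × 2.4 km = -15.36°C, so T = -17.36°C.
Dry descent to 1100 m: +10 × 3.1 km = +31°C, so T = 13.64°C.

13.64°C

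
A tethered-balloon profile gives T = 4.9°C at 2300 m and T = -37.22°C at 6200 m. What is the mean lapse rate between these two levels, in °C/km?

Γ = −ΔT/Δz = (4.9 − (-37.22)) / (6200 − 2300) m
  = 42.12°C / 3.9 km = 10.8°C/km

10.8°C/km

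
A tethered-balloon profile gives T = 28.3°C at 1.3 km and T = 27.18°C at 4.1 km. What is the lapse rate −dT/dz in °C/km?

0.4°C/km

Γ = −ΔT/Δz = (28.3 − 27.18) / (4100 − 1300) m
  = 1.12°C / 2.8 km = 0.4°C/km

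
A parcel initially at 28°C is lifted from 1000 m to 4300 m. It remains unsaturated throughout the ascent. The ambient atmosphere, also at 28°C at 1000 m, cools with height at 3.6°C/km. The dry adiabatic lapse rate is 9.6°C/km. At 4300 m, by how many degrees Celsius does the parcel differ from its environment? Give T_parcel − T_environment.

Parcel:
  From 1000 m to 4300 m (dry): cools by 9.6 × 3.3 = 31.68°C, giving -3.68°C.
Environment:
  From 1000 m to 4300 m (environment): cools by 3.6 × 3.3 = 11.88°C, giving 16.12°C.
T_parcel − T_env = -3.68 − 16.12 = -19.8°C

-19.8°C (parcel cooler than environment)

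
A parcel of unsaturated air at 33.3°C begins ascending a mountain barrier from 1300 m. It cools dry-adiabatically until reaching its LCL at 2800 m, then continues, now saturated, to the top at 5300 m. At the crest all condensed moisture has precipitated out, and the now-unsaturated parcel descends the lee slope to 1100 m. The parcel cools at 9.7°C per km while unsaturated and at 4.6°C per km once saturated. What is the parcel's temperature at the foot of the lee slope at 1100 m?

Dry to 2800 m: -9.7 × 1.5 km = -14.55°C, so T = 18.75°C.
Saturated to 5300 m: -4.6 × 2.5 km = -11.5°C, so T = 7.25°C.
Dry descent to 1100 m: +9.7 × 4.2 km = +40.74°C, so T = 47.99°C.

47.99°C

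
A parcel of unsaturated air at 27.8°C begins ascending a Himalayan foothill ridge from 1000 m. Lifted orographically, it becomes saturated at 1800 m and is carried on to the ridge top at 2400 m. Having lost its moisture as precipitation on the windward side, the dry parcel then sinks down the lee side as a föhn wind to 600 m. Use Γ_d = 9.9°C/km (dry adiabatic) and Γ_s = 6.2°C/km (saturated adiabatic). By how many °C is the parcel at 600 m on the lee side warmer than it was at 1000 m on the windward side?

+6.18°C

1000 → 1800 m (dry, 9.9°C/km): ΔT = -9.9 × 0.8 = -7.92°C → T = 19.88°C
1800 → 2400 m (saturated, 6.2°C/km): ΔT = -6.2 × 0.6 = -3.72°C → T = 16.16°C
2400 → 600 m (dry descent, 9.9°C/km): ΔT = +9.9 × 1.8 = +17.82°C → T = 33.98°C
Net change vs windward start: 33.98 − 27.8 = +6.18°C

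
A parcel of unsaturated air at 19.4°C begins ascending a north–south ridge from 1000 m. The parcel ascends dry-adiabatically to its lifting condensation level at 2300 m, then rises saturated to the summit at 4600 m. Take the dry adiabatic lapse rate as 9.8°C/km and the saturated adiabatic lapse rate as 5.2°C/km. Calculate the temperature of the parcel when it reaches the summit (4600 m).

-5.3°C

1000–2300 m, dry: Δz = 1.3 km ⇒ ΔT = -12.74°C; T = 6.66°C
2300–4600 m, saturated: Δz = 2.3 km ⇒ ΔT = -11.96°C; T = -5.3°C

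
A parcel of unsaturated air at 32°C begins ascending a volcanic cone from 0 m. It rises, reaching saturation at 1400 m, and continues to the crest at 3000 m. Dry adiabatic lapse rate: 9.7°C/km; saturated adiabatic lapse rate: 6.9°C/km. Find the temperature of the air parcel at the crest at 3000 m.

7.38°C

Dry to 1400 m: -9.7 × 1.4 km = -13.58°C, so T = 18.42°C.
Saturated to 3000 m: -6.9 × 1.6 km = -11.04°C, so T = 7.38°C.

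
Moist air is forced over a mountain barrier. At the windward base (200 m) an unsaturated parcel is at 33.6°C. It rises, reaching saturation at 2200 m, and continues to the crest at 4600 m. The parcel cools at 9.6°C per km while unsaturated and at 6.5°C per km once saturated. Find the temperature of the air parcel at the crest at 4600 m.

-1.2°C

From 200 m to 2200 m (dry): cools by 9.6 × 2 = 19.2°C, giving 14.4°C.
From 2200 m to 4600 m (saturated): cools by 6.5 × 2.4 = 15.6°C, giving -1.2°C.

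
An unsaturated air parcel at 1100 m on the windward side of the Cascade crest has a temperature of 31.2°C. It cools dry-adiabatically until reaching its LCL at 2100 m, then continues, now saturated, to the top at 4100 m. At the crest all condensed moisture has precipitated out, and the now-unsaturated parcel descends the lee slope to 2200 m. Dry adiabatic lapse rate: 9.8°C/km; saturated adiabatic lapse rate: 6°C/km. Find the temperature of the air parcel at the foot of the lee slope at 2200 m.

28.02°C

Dry to 2100 m: -9.8 × 1 km = -9.8°C, so T = 21.4°C.
Saturated to 4100 m: -6 × 2 km = -12°C, so T = 9.4°C.
Dry descent to 2200 m: +9.8 × 1.9 km = +18.62°C, so T = 28.02°C.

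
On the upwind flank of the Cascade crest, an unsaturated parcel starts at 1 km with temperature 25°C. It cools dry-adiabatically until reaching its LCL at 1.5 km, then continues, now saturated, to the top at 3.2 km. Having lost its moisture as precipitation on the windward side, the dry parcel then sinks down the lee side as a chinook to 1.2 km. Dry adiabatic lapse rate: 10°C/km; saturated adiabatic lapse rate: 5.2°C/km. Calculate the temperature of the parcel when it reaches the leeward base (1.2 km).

31.16°C

From 1000 m to 1500 m (dry): cools by 10 × 0.5 = 5°C, giving 20°C.
From 1500 m to 3200 m (saturated): cools by 5.2 × 1.7 = 8.84°C, giving 11.16°C.
From 3200 m to 1200 m (dry descent): warms by 10 × 2 = 20°C, giving 31.16°C.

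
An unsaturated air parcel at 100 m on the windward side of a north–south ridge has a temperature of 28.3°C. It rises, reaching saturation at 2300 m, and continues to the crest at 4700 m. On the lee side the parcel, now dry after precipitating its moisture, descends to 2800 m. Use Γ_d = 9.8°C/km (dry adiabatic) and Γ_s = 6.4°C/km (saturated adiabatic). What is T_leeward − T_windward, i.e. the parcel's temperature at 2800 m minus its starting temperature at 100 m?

-18.3°C

100–2300 m, dry: Δz = 2.2 km ⇒ ΔT = -21.56°C; T = 6.74°C
2300–4700 m, saturated: Δz = 2.4 km ⇒ ΔT = -15.36°C; T = -8.62°C
4700–2800 m, dry descent: Δz = 1.9 km ⇒ ΔT = +18.62°C; T = 10°C
Net change vs windward start: 10 − 28.3 = -18.3°C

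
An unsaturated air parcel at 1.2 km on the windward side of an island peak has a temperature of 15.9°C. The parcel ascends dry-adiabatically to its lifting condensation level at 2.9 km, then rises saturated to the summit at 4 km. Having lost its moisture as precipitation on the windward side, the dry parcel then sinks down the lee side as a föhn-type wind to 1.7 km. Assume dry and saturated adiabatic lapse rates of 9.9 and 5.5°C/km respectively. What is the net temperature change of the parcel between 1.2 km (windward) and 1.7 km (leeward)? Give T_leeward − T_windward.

-0.11°C

Dry to 2900 m: -9.9 × 1.7 km = -16.83°C, so T = -0.93°C.
Saturated to 4000 m: -5.5 × 1.1 km = -6.05°C, so T = -6.98°C.
Dry descent to 1700 m: +9.9 × 2.3 km = +22.77°C, so T = 15.79°C.
Net change vs windward start: 15.79 − 15.9 = -0.11°C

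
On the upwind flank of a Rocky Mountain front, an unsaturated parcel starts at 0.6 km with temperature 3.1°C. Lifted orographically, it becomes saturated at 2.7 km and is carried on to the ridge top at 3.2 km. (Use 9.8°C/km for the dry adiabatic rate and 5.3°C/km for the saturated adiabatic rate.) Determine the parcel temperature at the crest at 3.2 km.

600 → 2700 m (dry, 9.8°C/km): ΔT = -9.8 × 2.1 = -20.58°C → T = -17.48°C
2700 → 3200 m (saturated, 5.3°C/km): ΔT = -5.3 × 0.5 = -2.65°C → T = -20.13°C

-20.13°C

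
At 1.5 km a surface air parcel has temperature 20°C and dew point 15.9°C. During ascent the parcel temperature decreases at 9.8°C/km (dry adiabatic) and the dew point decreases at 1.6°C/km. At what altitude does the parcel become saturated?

T and T_d converge at 9.8 − 1.6 = 8.2°C per km
Height above start = (20 − 15.9) / 8.2 = 0.5 km
LCL altitude = 1500 m + 500 m = 2000 m

2 km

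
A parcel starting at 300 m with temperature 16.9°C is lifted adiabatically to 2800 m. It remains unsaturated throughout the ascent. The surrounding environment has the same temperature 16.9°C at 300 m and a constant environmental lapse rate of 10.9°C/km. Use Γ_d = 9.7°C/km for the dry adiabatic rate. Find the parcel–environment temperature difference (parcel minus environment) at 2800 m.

+3°C (parcel warmer than environment)

Parcel:
  From 300 m to 2800 m (dry): cools by 9.7 × 2.5 = 24.25°C, giving -7.35°C.
Environment:
  From 300 m to 2800 m (environment): cools by 10.9 × 2.5 = 27.25°C, giving -10.35°C.
T_parcel − T_env = -7.35 − (-10.35) = +3°C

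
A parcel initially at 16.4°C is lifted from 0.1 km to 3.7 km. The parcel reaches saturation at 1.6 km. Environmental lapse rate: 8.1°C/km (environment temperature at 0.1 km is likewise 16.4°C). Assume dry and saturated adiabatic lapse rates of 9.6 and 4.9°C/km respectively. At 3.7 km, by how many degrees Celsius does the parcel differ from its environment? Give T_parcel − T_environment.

Parcel:
  Dry to 1600 m: -9.6 × 1.5 km = -14.4°C, so T = 2°C.
  Saturated to 3700 m: -4.9 × 2.1 km = -10.29°C, so T = -8.29°C.
Environment:
  Environment to 3700 m: -8.1 × 3.6 km = -29.16°C, so T = -12.76°C.
T_parcel − T_env = -8.29 − (-12.76) = +4.47°C

+4.47°C (parcel warmer than environment)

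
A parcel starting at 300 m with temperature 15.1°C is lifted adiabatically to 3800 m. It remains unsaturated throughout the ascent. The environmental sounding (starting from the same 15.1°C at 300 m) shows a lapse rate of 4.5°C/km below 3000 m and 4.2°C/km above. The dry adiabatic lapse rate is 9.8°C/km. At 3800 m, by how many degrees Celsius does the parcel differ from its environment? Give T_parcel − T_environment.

-18.79°C (parcel cooler than environment)

Parcel:
  Dry to 3800 m: -9.8 × 3.5 km = -34.3°C, so T = -19.2°C.
Environment:
  Environment, lower layer to 3000 m: -4.5 × 2.7 km = -12.15°C, so T = 2.95°C.
  Environment, upper layer to 3800 m: -4.2 × 0.8 km = -3.36°C, so T = -0.41°C.
T_parcel − T_env = -19.2 − (-0.41) = -18.79°C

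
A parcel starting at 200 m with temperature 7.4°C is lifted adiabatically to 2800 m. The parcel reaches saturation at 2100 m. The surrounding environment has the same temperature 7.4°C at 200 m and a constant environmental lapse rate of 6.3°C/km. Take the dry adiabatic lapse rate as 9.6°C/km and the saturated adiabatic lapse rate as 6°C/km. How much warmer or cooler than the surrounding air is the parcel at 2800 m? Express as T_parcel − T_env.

Parcel:
  Dry to 2100 m: -9.6 × 1.9 km = -18.24°C, so T = -10.84°C.
  Saturated to 2800 m: -6 × 0.7 km = -4.2°C, so T = -15.04°C.
Environment:
  Environment to 2800 m: -6.3 × 2.6 km = -16.38°C, so T = -8.98°C.
T_parcel − T_env = -15.04 − (-8.98) = -6.06°C

-6.06°C (parcel cooler than environment)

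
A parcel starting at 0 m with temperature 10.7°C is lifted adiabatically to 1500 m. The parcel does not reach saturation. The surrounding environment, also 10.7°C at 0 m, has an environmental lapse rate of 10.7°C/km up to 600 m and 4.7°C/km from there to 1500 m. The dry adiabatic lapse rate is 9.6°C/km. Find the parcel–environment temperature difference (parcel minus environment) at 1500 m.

Parcel:
  0 → 1500 m (dry, 9.6°C/km): ΔT = -9.6 × 1.5 = -14.4°C → T = -3.7°C
Environment:
  0 → 600 m (environment, lower layer, 10.7°C/km): ΔT = -10.7 × 0.6 = -6.42°C → T = 4.28°C
  600 → 1500 m (environment, upper layer, 4.7°C/km): ΔT = -4.7 × 0.9 = -4.23°C → T = 0.05°C
T_parcel − T_env = -3.7 − 0.05 = -3.75°C

-3.75°C (parcel cooler than environment)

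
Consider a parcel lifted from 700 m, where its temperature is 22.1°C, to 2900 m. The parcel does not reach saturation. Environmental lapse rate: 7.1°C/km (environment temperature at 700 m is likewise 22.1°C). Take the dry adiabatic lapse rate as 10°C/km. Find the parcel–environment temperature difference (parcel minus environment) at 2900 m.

Parcel:
  From 700 m to 2900 m (dry): cools by 10 × 2.2 = 22°C, giving 0.1°C.
Environment:
  From 700 m to 2900 m (environment): cools by 7.1 × 2.2 = 15.62°C, giving 6.48°C.
T_parcel − T_env = 0.1 − 6.48 = -6.38°C

-6.38°C (parcel cooler than environment)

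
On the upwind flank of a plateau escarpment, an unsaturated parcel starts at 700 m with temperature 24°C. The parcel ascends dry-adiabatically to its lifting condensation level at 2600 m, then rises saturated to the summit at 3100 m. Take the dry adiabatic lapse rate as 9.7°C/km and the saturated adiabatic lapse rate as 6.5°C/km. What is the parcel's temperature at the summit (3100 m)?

2.32°C

From 700 m to 2600 m (dry): cools by 9.7 × 1.9 = 18.43°C, giving 5.57°C.
From 2600 m to 3100 m (saturated): cools by 6.5 × 0.5 = 3.25°C, giving 2.32°C.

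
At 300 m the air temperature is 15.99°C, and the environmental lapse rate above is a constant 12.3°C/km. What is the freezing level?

Height above start = (15.99 − 0) / 12.3 = 1.3 km
Altitude = 300 m + 1300 m = 1600 m

1600 m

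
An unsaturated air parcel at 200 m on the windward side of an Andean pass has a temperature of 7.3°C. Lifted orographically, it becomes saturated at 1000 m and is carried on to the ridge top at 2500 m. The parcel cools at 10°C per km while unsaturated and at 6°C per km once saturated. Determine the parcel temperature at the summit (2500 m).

200–1000 m, dry: Δz = 0.8 km ⇒ ΔT = -8°C; T = -0.7°C
1000–2500 m, saturated: Δz = 1.5 km ⇒ ΔT = -9°C; T = -9.7°C

-9.7°C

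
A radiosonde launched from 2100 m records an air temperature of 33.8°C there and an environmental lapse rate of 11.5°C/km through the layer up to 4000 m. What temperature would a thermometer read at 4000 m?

2100–4000 m, environmental: Δz = 1.9 km ⇒ ΔT = -21.85°C; T = 11.95°C

11.95°C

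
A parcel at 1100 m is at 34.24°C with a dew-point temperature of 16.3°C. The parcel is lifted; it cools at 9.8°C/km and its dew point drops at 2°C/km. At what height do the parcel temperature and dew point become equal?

T and T_d converge at 9.8 − 2 = 7.8°C per km
Height above start = (34.24 − 16.3) / 7.8 = 2.3 km
LCL altitude = 1100 m + 2300 m = 3400 m

3400 m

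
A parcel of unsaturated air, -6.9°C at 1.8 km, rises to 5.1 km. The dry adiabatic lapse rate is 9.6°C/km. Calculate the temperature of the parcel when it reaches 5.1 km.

-38.58°C

1800–5100 m, dry adiabatic: Δz = 3.3 km ⇒ ΔT = -31.68°C; T = -38.58°C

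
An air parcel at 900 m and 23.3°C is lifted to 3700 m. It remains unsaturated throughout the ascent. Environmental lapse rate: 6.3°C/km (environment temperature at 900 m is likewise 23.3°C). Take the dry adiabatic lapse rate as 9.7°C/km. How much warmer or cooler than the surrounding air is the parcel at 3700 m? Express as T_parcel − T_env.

Parcel:
  From 900 m to 3700 m (dry): cools by 9.7 × 2.8 = 27.16°C, giving -3.86°C.
Environment:
  From 900 m to 3700 m (environment): cools by 6.3 × 2.8 = 17.64°C, giving 5.66°C.
T_parcel − T_env = -3.86 − 5.66 = -9.52°C

-9.52°C (parcel cooler than environment)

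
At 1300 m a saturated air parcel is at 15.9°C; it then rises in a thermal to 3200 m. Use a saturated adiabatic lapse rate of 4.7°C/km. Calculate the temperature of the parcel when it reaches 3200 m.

6.97°C

From 1300 m to 3200 m (saturated adiabatic): cools by 4.7 × 1.9 = 8.93°C, giving 6.97°C.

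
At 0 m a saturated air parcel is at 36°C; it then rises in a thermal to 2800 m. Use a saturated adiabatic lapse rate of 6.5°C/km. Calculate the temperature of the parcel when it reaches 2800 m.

17.8°C

0 → 2800 m (saturated adiabatic, 6.5°C/km): ΔT = -6.5 × 2.8 = -18.2°C → T = 17.8°C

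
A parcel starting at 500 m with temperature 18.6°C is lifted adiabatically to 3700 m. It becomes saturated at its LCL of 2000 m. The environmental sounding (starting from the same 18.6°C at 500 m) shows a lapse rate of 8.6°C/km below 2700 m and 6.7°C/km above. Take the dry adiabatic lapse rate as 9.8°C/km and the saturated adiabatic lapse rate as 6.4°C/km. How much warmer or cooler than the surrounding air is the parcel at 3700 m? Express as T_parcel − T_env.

Parcel:
  500 → 2000 m (dry, 9.8°C/km): ΔT = -9.8 × 1.5 = -14.7°C → T = 3.9°C
  2000 → 3700 m (saturated, 6.4°C/km): ΔT = -6.4 × 1.7 = -10.88°C → T = -6.98°C
Environment:
  500 → 2700 m (environment, lower layer, 8.6°C/km): ΔT = -8.6 × 2.2 = -18.92°C → T = -0.32°C
  2700 → 3700 m (environment, upper layer, 6.7°C/km): ΔT = -6.7 × 1 = -6.7°C → T = -7.02°C
T_parcel − T_env = -6.98 − (-7.02) = +0.04°C

+0.04°C (parcel warmer than environment)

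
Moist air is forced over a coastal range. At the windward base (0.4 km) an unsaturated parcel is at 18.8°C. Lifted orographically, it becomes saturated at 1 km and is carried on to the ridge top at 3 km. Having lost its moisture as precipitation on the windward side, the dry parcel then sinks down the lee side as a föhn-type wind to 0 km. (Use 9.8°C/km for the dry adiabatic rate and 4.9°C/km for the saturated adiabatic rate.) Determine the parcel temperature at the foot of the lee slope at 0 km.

32.52°C

400–1000 m, dry: Δz = 0.6 km ⇒ ΔT = -5.88°C; T = 12.92°C
1000–3000 m, saturated: Δz = 2 km ⇒ ΔT = -9.8°C; T = 3.12°C
3000–0 m, dry descent: Δz = 3 km ⇒ ΔT = +29.4°C; T = 32.52°C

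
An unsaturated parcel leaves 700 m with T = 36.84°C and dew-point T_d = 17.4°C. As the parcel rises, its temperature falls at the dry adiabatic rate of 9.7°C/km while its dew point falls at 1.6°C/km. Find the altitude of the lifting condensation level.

T and T_d converge at 9.7 − 1.6 = 8.1°C per km
Height above start = (36.84 − 17.4) / 8.1 = 2.4 km
LCL altitude = 700 m + 2400 m = 3100 m

3100 m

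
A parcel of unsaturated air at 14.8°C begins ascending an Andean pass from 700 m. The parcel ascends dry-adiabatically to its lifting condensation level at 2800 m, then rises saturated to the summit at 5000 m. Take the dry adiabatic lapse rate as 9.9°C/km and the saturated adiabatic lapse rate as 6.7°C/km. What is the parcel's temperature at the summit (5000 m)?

-20.73°C

Dry to 2800 m: -9.9 × 2.1 km = -20.79°C, so T = -5.99°C.
Saturated to 5000 m: -6.7 × 2.2 km = -14.74°C, so T = -20.73°C.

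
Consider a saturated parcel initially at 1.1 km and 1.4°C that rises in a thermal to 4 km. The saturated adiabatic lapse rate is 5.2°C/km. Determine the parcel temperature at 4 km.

-13.68°C

From 1100 m to 4000 m (saturated adiabatic): cools by 5.2 × 2.9 = 15.08°C, giving -13.68°C.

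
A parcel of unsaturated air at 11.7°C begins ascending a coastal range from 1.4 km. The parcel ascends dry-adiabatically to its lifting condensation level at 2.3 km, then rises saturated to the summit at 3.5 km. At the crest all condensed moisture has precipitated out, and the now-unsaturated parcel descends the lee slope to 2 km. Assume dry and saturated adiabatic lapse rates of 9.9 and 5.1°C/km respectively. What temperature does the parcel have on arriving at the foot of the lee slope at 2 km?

Dry to 2300 m: -9.9 × 0.9 km = -8.91°C, so T = 2.79°C.
Saturated to 3500 m: -5.1 × 1.2 km = -6.12°C, so T = -3.33°C.
Dry descent to 2000 m: +9.9 × 1.5 km = +14.85°C, so T = 11.52°C.

11.52°C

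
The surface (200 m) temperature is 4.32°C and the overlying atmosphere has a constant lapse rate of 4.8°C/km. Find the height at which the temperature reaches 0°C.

Height above start = (4.32 − 0) / 4.8 = 0.9 km
Altitude = 200 m + 900 m = 1100 m

1100 m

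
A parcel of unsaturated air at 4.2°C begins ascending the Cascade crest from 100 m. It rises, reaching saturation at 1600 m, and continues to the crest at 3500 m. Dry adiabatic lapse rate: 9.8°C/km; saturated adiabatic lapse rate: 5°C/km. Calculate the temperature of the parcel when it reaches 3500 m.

Dry to 1600 m: -9.8 × 1.5 km = -14.7°C, so T = -10.5°C.
Saturated to 3500 m: -5 × 1.9 km = -9.5°C, so T = -20°C.

-20°C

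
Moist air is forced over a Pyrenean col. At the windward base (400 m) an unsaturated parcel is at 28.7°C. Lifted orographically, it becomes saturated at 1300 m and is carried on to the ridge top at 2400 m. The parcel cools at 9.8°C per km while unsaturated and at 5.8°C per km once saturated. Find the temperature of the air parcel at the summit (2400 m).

400 → 1300 m (dry, 9.8°C/km): ΔT = -9.8 × 0.9 = -8.82°C → T = 19.88°C
1300 → 2400 m (saturated, 5.8°C/km): ΔT = -5.8 × 1.1 = -6.38°C → T = 13.5°C

13.5°C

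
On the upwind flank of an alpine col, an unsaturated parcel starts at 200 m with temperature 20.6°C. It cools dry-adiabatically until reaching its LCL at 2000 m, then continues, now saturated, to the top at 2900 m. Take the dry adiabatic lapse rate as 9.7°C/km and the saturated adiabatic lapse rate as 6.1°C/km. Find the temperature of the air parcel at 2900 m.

Dry to 2000 m: -9.7 × 1.8 km = -17.46°C, so T = 3.14°C.
Saturated to 2900 m: -6.1 × 0.9 km = -5.49°C, so T = -2.35°C.

-2.35°C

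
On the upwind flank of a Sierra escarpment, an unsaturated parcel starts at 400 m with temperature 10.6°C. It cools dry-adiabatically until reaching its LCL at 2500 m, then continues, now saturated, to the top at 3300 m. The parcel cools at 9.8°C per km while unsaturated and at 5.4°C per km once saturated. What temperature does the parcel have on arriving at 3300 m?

-14.3°C

Dry to 2500 m: -9.8 × 2.1 km = -20.58°C, so T = -9.98°C.
Saturated to 3300 m: -5.4 × 0.8 km = -4.32°C, so T = -14.3°C.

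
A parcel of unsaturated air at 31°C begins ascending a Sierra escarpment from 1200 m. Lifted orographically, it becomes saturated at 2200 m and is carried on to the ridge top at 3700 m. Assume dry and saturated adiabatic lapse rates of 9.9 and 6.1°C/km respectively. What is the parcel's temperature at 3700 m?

Dry to 2200 m: -9.9 × 1 km = -9.9°C, so T = 21.1°C.
Saturated to 3700 m: -6.1 × 1.5 km = -9.15°C, so T = 11.95°C.

11.95°C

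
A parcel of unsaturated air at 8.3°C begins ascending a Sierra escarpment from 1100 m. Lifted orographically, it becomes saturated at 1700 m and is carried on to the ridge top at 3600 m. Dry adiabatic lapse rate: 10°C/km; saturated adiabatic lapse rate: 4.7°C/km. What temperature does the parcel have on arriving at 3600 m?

-6.63°C

From 1100 m to 1700 m (dry): cools by 10 × 0.6 = 6°C, giving 2.3°C.
From 1700 m to 3600 m (saturated): cools by 4.7 × 1.9 = 8.93°C, giving -6.63°C.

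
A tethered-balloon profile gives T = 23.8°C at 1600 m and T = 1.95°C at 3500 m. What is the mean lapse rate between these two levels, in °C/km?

Γ = −ΔT/Δz = (23.8 − 1.95) / (3500 − 1600) m
  = 21.85°C / 1.9 km = 11.5°C/km

11.5°C/km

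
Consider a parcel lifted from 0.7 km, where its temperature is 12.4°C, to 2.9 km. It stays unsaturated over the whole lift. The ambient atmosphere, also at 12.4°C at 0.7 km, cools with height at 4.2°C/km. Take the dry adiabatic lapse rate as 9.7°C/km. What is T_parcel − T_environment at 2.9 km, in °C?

-12.1°C (parcel cooler than environment)

Parcel:
  700–2900 m, dry: Δz = 2.2 km ⇒ ΔT = -21.34°C; T = -8.94°C
Environment:
  700–2900 m, environment: Δz = 2.2 km ⇒ ΔT = -9.24°C; T = 3.16°C
T_parcel − T_env = -8.94 − 3.16 = -12.1°C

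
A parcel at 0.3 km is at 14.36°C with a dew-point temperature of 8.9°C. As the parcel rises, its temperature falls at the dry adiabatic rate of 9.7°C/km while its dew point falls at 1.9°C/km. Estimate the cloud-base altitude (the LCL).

1 km

T and T_d converge at 9.7 − 1.9 = 7.8°C per km
Height above start = (14.36 − 8.9) / 7.8 = 0.7 km
LCL altitude = 300 m + 700 m = 1000 m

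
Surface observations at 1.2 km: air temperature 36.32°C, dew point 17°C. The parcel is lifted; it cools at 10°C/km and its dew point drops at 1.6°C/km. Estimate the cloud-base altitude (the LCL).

3.5 km

T and T_d converge at 10 − 1.6 = 8.4°C per km
Height above start = (36.32 − 17) / 8.4 = 2.3 km
LCL altitude = 1200 m + 2300 m = 3500 m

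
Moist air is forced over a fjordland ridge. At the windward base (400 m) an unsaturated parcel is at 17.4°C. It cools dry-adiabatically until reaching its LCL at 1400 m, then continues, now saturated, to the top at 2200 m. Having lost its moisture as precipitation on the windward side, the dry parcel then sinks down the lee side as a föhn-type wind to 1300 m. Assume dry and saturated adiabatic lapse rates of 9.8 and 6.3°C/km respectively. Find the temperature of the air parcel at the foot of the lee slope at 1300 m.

11.38°C

From 400 m to 1400 m (dry): cools by 9.8 × 1 = 9.8°C, giving 7.6°C.
From 1400 m to 2200 m (saturated): cools by 6.3 × 0.8 = 5.04°C, giving 2.56°C.
From 2200 m to 1300 m (dry descent): warms by 9.8 × 0.9 = 8.82°C, giving 11.38°C.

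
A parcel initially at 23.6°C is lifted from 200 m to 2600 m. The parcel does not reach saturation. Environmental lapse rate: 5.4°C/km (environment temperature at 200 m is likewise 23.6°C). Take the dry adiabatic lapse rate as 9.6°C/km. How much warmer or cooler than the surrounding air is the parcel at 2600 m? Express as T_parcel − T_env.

Parcel:
  200–2600 m, dry: Δz = 2.4 km ⇒ ΔT = -23.04°C; T = 0.56°C
Environment:
  200–2600 m, environment: Δz = 2.4 km ⇒ ΔT = -12.96°C; T = 10.64°C
T_parcel − T_env = 0.56 − 10.64 = -10.08°C

-10.08°C (parcel cooler than environment)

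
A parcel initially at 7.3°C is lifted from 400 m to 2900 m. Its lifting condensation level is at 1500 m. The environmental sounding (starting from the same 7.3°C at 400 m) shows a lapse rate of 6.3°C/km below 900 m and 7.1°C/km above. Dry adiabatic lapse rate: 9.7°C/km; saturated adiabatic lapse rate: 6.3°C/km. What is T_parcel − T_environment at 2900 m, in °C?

Parcel:
  From 400 m to 1500 m (dry): cools by 9.7 × 1.1 = 10.67°C, giving -3.37°C.
  From 1500 m to 2900 m (saturated): cools by 6.3 × 1.4 = 8.82°C, giving -12.19°C.
Environment:
  From 400 m to 900 m (environment, lower layer): cools by 6.3 × 0.5 = 3.15°C, giving 4.15°C.
  From 900 m to 2900 m (environment, upper layer): cools by 7.1 × 2 = 14.2°C, giving -10.05°C.
T_parcel − T_env = -12.19 − (-10.05) = -2.14°C

-2.14°C (parcel cooler than environment)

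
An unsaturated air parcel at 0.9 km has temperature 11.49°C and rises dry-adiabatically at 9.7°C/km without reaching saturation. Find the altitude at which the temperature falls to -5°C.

2.6 km

Height above start = (11.49 − (-5)) / 9.7 = 1.7 km
Altitude = 900 m + 1700 m = 2600 m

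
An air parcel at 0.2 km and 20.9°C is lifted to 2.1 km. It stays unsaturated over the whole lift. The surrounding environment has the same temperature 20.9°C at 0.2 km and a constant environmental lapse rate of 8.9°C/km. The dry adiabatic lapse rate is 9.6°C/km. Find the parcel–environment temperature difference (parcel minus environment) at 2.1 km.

-1.33°C (parcel cooler than environment)

Parcel:
  200 → 2100 m (dry, 9.6°C/km): ΔT = -9.6 × 1.9 = -18.24°C → T = 2.66°C
Environment:
  200 → 2100 m (environment, 8.9°C/km): ΔT = -8.9 × 1.9 = -16.91°C → T = 3.99°C
T_parcel − T_env = 2.66 − 3.99 = -1.33°C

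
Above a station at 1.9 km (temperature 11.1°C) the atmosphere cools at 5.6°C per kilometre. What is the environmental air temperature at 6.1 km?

From 1900 m to 6100 m (environmental): cools by 5.6 × 4.2 = 23.52°C, giving -12.42°C.

-12.42°C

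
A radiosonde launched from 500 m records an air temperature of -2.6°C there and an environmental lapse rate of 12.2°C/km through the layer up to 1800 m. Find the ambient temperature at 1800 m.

-18.46°C

500–1800 m, environmental: Δz = 1.3 km ⇒ ΔT = -15.86°C; T = -18.46°C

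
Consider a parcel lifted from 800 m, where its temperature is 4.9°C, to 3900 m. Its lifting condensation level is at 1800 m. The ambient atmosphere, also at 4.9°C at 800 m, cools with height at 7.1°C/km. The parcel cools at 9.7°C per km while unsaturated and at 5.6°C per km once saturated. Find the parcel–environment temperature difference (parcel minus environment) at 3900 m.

Parcel:
  Dry to 1800 m: -9.7 × 1 km = -9.7°C, so T = -4.8°C.
  Saturated to 3900 m: -5.6 × 2.1 km = -11.76°C, so T = -16.56°C.
Environment:
  Environment to 3900 m: -7.1 × 3.1 km = -22.01°C, so T = -17.11°C.
T_parcel − T_env = -16.56 − (-17.11) = +0.55°C

+0.55°C (parcel warmer than environment)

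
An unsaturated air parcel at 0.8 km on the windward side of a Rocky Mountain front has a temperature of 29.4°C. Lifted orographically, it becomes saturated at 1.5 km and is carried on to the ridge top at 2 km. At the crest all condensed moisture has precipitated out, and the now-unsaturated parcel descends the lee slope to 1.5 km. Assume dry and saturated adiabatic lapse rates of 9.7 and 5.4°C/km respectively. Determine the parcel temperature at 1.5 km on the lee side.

24.76°C

800 → 1500 m (dry, 9.7°C/km): ΔT = -9.7 × 0.7 = -6.79°C → T = 22.61°C
1500 → 2000 m (saturated, 5.4°C/km): ΔT = -5.4 × 0.5 = -2.7°C → T = 19.91°C
2000 → 1500 m (dry descent, 9.7°C/km): ΔT = +9.7 × 0.5 = +4.85°C → T = 24.76°C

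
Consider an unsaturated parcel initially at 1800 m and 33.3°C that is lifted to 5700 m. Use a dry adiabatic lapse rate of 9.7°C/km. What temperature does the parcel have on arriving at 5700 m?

1800 → 5700 m (dry adiabatic, 9.7°C/km): ΔT = -9.7 × 3.9 = -37.83°C → T = -4.53°C

-4.53°C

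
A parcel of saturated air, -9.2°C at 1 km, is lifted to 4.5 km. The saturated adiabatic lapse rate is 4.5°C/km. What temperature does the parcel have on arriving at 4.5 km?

From 1000 m to 4500 m (saturated adiabatic): cools by 4.5 × 3.5 = 15.75°C, giving -24.95°C.

-24.95°C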